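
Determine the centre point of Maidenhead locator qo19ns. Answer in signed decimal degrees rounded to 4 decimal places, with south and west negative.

59.7708, 143.1250

Field Q=16, O=14: +16·20° lon, +14·10° lat → SW at lon 140°, lat 50°.
Square 1, 9: +1·2° lon, +9·1° lat → SW at lon 142°, lat 59°.
Subsquare n=13, s=18: +13·0.0833333° lon, +18·0.0416667° lat → SW at lon 143.083°, lat 59.75°.
Cell spans 0.0833333° lon × 0.0416667° lat. Centre is SW corner plus half of each.
latitude 59.7708, longitude 143.1250.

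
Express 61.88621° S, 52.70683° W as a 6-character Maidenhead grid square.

GC38pc

Offset from 180°W / 90°S: lon 127.2932°, lat 28.1138°.
Field (20°×10°, letters A–R): 127.2932/20 → 6 → G, 28.1138/10 → 2 → C; chars GC.
Square (2°×1°, digits 0–9): 7.2932/2 → 3, 8.1138/1 → 8; chars 38.
Subsquare (5′×2.5′, letters a–x): 1.2932/0.0833333 → 15 → p, 0.1138/0.0416667 → 2 → c; chars pc.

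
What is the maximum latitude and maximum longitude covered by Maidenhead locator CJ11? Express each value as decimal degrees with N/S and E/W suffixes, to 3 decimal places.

2.000° N, 136.000° W

Field C=2, J=9: +2·20° lon, +9·10° lat → SW at lon -140°, lat 0°.
Square 1, 1: +1·2° lon, +1·1° lat → SW at lon -138°, lat 1°.
Cell spans 2° lon × 1° lat. NE corner is SW corner plus one full cell.
latitude 2.000° N, longitude 136.000° W.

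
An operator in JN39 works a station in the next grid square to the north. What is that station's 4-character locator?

JO30

Latitude square 9; +1 → 10, wraps to 0, carry into field.
Latitude field N = 13; +1 → 14 = O.
The longitude characters are unchanged.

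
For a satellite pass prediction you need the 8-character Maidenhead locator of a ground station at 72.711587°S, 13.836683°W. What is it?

IB37bg99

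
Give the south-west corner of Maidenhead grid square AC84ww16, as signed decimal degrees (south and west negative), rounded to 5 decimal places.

Field A=0, C=2: +0·20° lon, +2·10° lat → SW at lon -180°, lat -70°.
Square 8, 4: +8·2° lon, +4·1° lat → SW at lon -164°, lat -66°.
Subsquare w=22, w=22: +22·0.0833333° lon, +22·0.0416667° lat → SW at lon -162.167°, lat -65.0833°.
Extended square 1, 6: +1·0.00833333° lon, +6·0.00416667° lat → SW at lon -162.158°, lat -65.0583°.
latitude -65.05833, longitude -162.15833.

-65.05833, -162.15833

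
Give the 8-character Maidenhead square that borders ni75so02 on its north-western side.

Longitude extended square 0; −1 → -1, wraps to 9, carry into subsquare.
Longitude subsquare s = 18; −1 → 17 = r.
Latitude extended square 2; +1 → 3.

NI75ro93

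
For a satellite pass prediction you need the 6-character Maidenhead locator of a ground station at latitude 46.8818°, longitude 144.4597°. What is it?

Offset from 180°W / 90°S: lon 324.4597°, lat 136.8818°.
Field: 324.4597/20 → 16 → Q, 136.8818/10 → 13 → N; chars QN.
Square: 4.4597/2 → 2, 6.8818/1 → 6; chars 26.
Subsquare: 0.4597/0.0833333 → 5 → f, 0.8818/0.0416667 → 21 → v; chars fv.

QN26fv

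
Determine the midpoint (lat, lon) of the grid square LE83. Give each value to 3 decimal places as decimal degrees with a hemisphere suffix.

46.500° S, 57.000° E

Field L=11, E=4: +11·20° lon, +4·10° lat → SW at lon 40°, lat -50°.
Square 8, 3: +8·2° lon, +3·1° lat → SW at lon 56°, lat -47°.
Cell spans 2° lon × 1° lat. Centre is SW corner plus half of each.
latitude 46.500° S, longitude 57.000° E.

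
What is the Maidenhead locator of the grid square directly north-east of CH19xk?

CH29al

Longitude subsquare x = 23; +1 → 24, wraps to 0 = a, carry into square.
Longitude square 1; +1 → 2.
Latitude subsquare k = 10; +1 → 11 = l.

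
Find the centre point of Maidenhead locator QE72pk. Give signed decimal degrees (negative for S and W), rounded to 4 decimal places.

-47.5625, 155.2917

Field Q=16, E=4: +16·20° lon, +4·10° lat → SW at lon 140°, lat -50°.
Square 7, 2: +7·2° lon, +2·1° lat → SW at lon 154°, lat -48°.
Subsquare p=15, k=10: +15·0.0833333° lon, +10·0.0416667° lat → SW at lon 155.25°, lat -47.5833°.
Cell spans 0.0833333° lon × 0.0416667° lat. Centre is SW corner plus half of each.
latitude -47.5625, longitude 155.2917.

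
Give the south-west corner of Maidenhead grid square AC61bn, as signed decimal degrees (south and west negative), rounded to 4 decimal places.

-68.4583, -167.9167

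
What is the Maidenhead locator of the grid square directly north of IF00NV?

IF00nw

Latitude subsquare v = 21; +1 → 22 = w.
The longitude characters are unchanged.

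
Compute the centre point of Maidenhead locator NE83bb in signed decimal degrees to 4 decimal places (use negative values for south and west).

-46.9375, 96.1250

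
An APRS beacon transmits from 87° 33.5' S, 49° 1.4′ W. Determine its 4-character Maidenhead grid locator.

GA52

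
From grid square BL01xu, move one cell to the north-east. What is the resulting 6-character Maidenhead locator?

BL11av

Longitude subsquare x = 23; +1 → 24, wraps to 0 = a, carry into square.
Longitude square 0; +1 → 1.
Latitude subsquare u = 20; +1 → 21 = v.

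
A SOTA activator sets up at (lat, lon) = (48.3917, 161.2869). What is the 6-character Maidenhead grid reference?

Shift to the Maidenhead origin (180°W, 90°S): lon 341.2869, lat 138.3917.
Field: lon ⌊341.2869/20⌋ = 17 → R; lat ⌊138.3917/10⌋ = 13 → N.
Square: lon ⌊1.2869/2⌋ = 0; lat ⌊8.3917/1⌋ = 8.
Subsquare: lon ⌊1.2869/0.0833333⌋ = 15 → p; lat ⌊0.3917/0.0416667⌋ = 9 → j.

RN08pj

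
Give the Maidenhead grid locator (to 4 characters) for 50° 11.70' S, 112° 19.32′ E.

Add 180° to longitude and 90° to latitude: 292.32, 39.80.
Field: 292.32/20 → 14 → O, 39.80/10 → 3 → D; chars OD.
Square: 12.32/2 → 6, 9.80/1 → 9; chars 69.

OD69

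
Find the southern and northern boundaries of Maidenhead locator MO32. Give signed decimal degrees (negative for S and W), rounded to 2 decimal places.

52.00, 53.00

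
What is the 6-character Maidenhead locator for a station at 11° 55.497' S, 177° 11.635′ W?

AH18jb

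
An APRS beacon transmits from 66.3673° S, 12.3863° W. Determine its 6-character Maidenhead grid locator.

IC33tp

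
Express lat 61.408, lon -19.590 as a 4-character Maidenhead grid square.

Add 180° to longitude and 90° to latitude: 160.41, 151.41.
Field: 160.41/20 → 8 → I, 151.41/10 → 15 → P; chars IP.
Square: 0.41/2 → 0, 1.41/1 → 1; chars 01.

IP01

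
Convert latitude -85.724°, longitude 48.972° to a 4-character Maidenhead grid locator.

LA44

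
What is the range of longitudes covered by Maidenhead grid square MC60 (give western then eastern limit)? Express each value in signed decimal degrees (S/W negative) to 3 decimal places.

72.000, 74.000

Field M=12, C=2: +12·20° lon, +2·10° lat → SW at lon 60°, lat -70°.
Square 6, 0: +6·2° lon, +0·1° lat → SW at lon 72°, lat -70°.
Cell spans 2° lon × 1° lat.
west 72.000, east 74.000.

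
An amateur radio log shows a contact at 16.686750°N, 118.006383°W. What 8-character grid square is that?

Add 180° to longitude and 90° to latitude: 61.99362, 106.68675.
Field: lon ⌊61.99362/20⌋ = 3 → D; lat ⌊106.68675/10⌋ = 10 → K.
Square: lon ⌊1.99362/2⌋ = 0; lat ⌊6.68675/1⌋ = 6.
Subsquare: lon ⌊1.99362/0.0833333⌋ = 23 → x; lat ⌊0.68675/0.0416667⌋ = 16 → q.
Extended square: lon ⌊0.07695/0.00833333⌋ = 9; lat ⌊0.02008/0.00416667⌋ = 4.

DK06xq94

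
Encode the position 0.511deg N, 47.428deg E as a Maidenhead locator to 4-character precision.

Add 180° to longitude and 90° to latitude: 227.43, 90.51.
Field: 227.43/20 → 11 → L, 90.51/10 → 9 → J; chars LJ.
Square: 7.43/2 → 3, 0.51/1 → 0; chars 30.

LJ30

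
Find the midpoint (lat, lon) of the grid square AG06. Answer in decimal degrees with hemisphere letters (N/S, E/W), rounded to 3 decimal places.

Field A=0, G=6: +0·20° lon, +6·10° lat → SW at lon -180°, lat -30°.
Square 0, 6: +0·2° lon, +6·1° lat → SW at lon -180°, lat -24°.
Cell spans 2° lon × 1° lat. Centre is SW corner plus half of each.
latitude 23.500° S, longitude 179.000° W.

23.500° S, 179.000° W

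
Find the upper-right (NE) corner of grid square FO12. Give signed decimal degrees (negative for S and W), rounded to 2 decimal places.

53.00, -76.00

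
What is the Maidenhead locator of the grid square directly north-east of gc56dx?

Longitude subsquare d = 3; +1 → 4 = e.
Latitude subsquare x = 23; +1 → 24, wraps to 0 = a, carry into square.
Latitude square 6; +1 → 7.

GC57ea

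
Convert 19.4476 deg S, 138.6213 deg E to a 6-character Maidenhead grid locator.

Shift to the Maidenhead origin (180°W, 90°S): lon 318.6213, lat 70.5524.
Field: 318.6213/20 → 15 → P, 70.5524/10 → 7 → H; chars PH.
Square: 18.6213/2 → 9, 0.5524/1 → 0; chars 90.
Subsquare: 0.6213/0.0833333 → 7 → h, 0.5524/0.0416667 → 13 → n; chars hn.

PH90hn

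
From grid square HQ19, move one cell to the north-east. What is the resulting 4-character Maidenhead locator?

Longitude square 1; +1 → 2.
Latitude square 9; +1 → 10, wraps to 0, carry into field.
Latitude field Q = 16; +1 → 17 = R.

HR20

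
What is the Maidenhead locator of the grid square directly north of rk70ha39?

RK70hb30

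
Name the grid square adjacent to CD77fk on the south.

CD77fj

Latitude subsquare k = 10; −1 → 9 = j.
The longitude characters are unchanged.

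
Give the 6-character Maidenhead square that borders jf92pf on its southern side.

JF92pe

Latitude subsquare f = 5; −1 → 4 = e.
The longitude characters are unchanged.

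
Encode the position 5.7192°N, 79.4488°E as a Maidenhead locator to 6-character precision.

MJ95rr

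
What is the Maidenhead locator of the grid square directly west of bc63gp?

Longitude subsquare g = 6; −1 → 5 = f.
The latitude characters are unchanged.

BC63fp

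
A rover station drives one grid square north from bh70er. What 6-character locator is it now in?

Latitude subsquare r = 17; +1 → 18 = s.
The longitude characters are unchanged.

BH70es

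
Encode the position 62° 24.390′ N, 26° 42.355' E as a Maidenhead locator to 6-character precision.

Add 180° to longitude and 90° to latitude: 206.7059, 152.4065.
Field: 206.7059/20 → 10 → K, 152.4065/10 → 15 → P; chars KP.
Square: 6.7059/2 → 3, 2.4065/1 → 2; chars 32.
Subsquare: 0.7059/0.0833333 → 8 → i, 0.4065/0.0416667 → 9 → j; chars ij.

KP32ij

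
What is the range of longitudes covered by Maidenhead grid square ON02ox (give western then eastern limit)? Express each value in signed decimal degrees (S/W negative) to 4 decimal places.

101.1667, 101.2500

Field O=14, N=13: +14·20° lon, +13·10° lat → SW at lon 100°, lat 40°.
Square 0, 2: +0·2° lon, +2·1° lat → SW at lon 100°, lat 42°.
Subsquare o=14, x=23: +14·0.0833333° lon, +23·0.0416667° lat → SW at lon 101.167°, lat 42.9583°.
Cell spans 0.0833333° lon × 0.0416667° lat.
west 101.1667, east 101.2500.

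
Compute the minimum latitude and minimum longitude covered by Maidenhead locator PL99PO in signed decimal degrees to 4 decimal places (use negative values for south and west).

Field P=15, L=11: +15·20° lon, +11·10° lat → SW at lon 120°, lat 20°.
Square 9, 9: +9·2° lon, +9·1° lat → SW at lon 138°, lat 29°.
Subsquare p=15, o=14: +15·0.0833333° lon, +14·0.0416667° lat → SW at lon 139.25°, lat 29.5833°.
latitude 29.5833, longitude 139.2500.

29.5833, 139.2500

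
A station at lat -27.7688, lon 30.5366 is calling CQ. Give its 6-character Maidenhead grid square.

Add 180° to longitude and 90° to latitude: 210.5366, 62.2312.
Field (20°×10°, letters A–R): 210.5366/20 → 10 → K, 62.2312/10 → 6 → G; chars KG.
Square (2°×1°, digits 0–9): 10.5366/2 → 5, 2.2312/1 → 2; chars 52.
Subsquare (5′×2.5′, letters a–x): 0.5366/0.0833333 → 6 → g, 0.2312/0.0416667 → 5 → f; chars gf.

KG52gf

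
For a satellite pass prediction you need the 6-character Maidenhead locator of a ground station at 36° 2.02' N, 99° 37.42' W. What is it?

Add 180° to longitude and 90° to latitude: 80.3763, 126.0337.
Field: 80.3763/20 → 4 → E, 126.0337/10 → 12 → M; chars EM.
Square: 0.3763/2 → 0, 6.0337/1 → 6; chars 06.
Subsquare: 0.3763/0.0833333 → 4 → e, 0.0337/0.0416667 → 0 → a; chars ea.

EM06ea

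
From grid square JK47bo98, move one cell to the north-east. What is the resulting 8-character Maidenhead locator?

Longitude extended square 9; +1 → 10, wraps to 0, carry into subsquare.
Longitude subsquare b = 1; +1 → 2 = c.
Latitude extended square 8; +1 → 9.

JK47co09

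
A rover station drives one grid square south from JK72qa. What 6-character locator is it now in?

JK71qx

Latitude subsquare a = 0; −1 → -1, wraps to 23 = x, carry into square.
Latitude square 2; −1 → 1.
The longitude characters are unchanged.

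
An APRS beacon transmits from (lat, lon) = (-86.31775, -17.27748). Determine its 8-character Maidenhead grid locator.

Add 180° to longitude and 90° to latitude: 162.72252, 3.68225.
Field: lon ⌊162.72252/20⌋ = 8 → I; lat ⌊3.68225/10⌋ = 0 → A.
Square: lon ⌊2.72252/2⌋ = 1; lat ⌊3.68225/1⌋ = 3.
Subsquare: lon ⌊0.72252/0.0833333⌋ = 8 → i; lat ⌊0.68225/0.0416667⌋ = 16 → q.
Extended square: lon ⌊0.05585/0.00833333⌋ = 6; lat ⌊0.01558/0.00416667⌋ = 3.

IA13iq63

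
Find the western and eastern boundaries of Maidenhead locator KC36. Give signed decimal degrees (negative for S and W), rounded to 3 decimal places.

Field K=10, C=2: +10·20° lon, +2·10° lat → SW at lon 20°, lat -70°.
Square 3, 6: +3·2° lon, +6·1° lat → SW at lon 26°, lat -64°.
Cell spans 2° lon × 1° lat.
west 26.000, east 28.000.

26.000, 28.000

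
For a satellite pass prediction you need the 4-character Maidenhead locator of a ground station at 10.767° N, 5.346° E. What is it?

JK20

Add 180° to longitude and 90° to latitude: 185.35, 100.77.
Field: lon ⌊185.35/20⌋ = 9 → J; lat ⌊100.77/10⌋ = 10 → K.
Square: lon ⌊5.35/2⌋ = 2; lat ⌊0.77/1⌋ = 0.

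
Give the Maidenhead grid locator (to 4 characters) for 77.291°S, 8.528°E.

JB42

Shift to the Maidenhead origin (180°W, 90°S): lon 188.53, lat 12.71.
Field: 188.53/20 → 9 → J, 12.71/10 → 1 → B; chars JB.
Square: 8.53/2 → 4, 2.71/1 → 2; chars 42.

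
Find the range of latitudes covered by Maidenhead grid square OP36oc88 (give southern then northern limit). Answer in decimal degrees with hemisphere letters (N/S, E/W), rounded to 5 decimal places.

Field O=14, P=15: +14·20° lon, +15·10° lat → SW at lon 100°, lat 60°.
Square 3, 6: +3·2° lon, +6·1° lat → SW at lon 106°, lat 66°.
Subsquare o=14, c=2: +14·0.0833333° lon, +2·0.0416667° lat → SW at lon 107.167°, lat 66.0833°.
Extended square 8, 8: +8·0.00833333° lon, +8·0.00416667° lat → SW at lon 107.233°, lat 66.1167°.
Cell spans 0.00833333° lon × 0.00416667° lat.
south 66.11667° N, north 66.12083° N.

66.11667° N, 66.12083° N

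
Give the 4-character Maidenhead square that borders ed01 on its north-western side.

DD92

Longitude square 0; −1 → -1, wraps to 9, carry into field.
Longitude field E = 4; −1 → 3 = D.
Latitude square 1; +1 → 2.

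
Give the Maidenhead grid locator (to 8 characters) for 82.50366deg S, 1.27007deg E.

JA07pl29

Offset from 180°W / 90°S: lon 181.27007°, lat 7.49634°.
Field: lon ⌊181.27007/20⌋ = 9 → J; lat ⌊7.49634/10⌋ = 0 → A.
Square: lon ⌊1.27007/2⌋ = 0; lat ⌊7.49634/1⌋ = 7.
Subsquare: lon ⌊1.27007/0.0833333⌋ = 15 → p; lat ⌊0.49634/0.0416667⌋ = 11 → l.
Extended square: lon ⌊0.02007/0.00833333⌋ = 2; lat ⌊0.03801/0.00416667⌋ = 9.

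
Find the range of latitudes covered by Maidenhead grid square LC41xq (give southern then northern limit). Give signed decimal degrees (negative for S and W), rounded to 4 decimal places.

Field L=11, C=2: +11·20° lon, +2·10° lat → SW at lon 40°, lat -70°.
Square 4, 1: +4·2° lon, +1·1° lat → SW at lon 48°, lat -69°.
Subsquare x=23, q=16: +23·0.0833333° lon, +16·0.0416667° lat → SW at lon 49.9167°, lat -68.3333°.
Cell spans 0.0833333° lon × 0.0416667° lat.
south -68.3333, north -68.2917.

-68.3333, -68.2917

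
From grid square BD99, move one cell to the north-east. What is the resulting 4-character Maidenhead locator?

CE00

Longitude square 9; +1 → 10, wraps to 0, carry into field.
Longitude field B = 1; +1 → 2 = C.
Latitude square 9; +1 → 10, wraps to 0, carry into field.
Latitude field D = 3; +1 → 4 = E.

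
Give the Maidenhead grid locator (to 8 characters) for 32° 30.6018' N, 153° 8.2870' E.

Add 180° to longitude and 90° to latitude: 333.13812, 122.51003.
Field: lon ⌊333.13812/20⌋ = 16 → Q; lat ⌊122.51003/10⌋ = 12 → M.
Square: lon ⌊13.13812/2⌋ = 6; lat ⌊2.51003/1⌋ = 2.
Subsquare: lon ⌊1.13812/0.0833333⌋ = 13 → n; lat ⌊0.51003/0.0416667⌋ = 12 → m.
Extended square: lon ⌊0.05478/0.00833333⌋ = 6; lat ⌊0.01003/0.00416667⌋ = 2.

QM62nm62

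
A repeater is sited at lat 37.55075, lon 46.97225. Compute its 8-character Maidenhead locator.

LM37ln62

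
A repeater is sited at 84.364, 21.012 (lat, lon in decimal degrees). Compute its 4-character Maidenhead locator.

KR04

Add 180° to longitude and 90° to latitude: 201.01, 174.36.
Field: 201.01/20 → 10 → K, 174.36/10 → 17 → R; chars KR.
Square: 1.01/2 → 0, 4.36/1 → 4; chars 04.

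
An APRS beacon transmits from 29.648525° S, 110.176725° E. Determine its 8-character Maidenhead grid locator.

OG50ci14

Offset from 180°W / 90°S: lon 290.17673°, lat 60.35148°.
Field (20°×10°, letters A–R): 290.17673/20 → 14 → O, 60.35148/10 → 6 → G; chars OG.
Square (2°×1°, digits 0–9): 10.17673/2 → 5, 0.35148/1 → 0; chars 50.
Subsquare (5′×2.5′, letters a–x): 0.17673/0.0833333 → 2 → c, 0.35148/0.0416667 → 8 → i; chars ci.
Extended square (30″×15″, digits 0–9): 0.01006/0.00833333 → 1, 0.01814/0.00416667 → 4; chars 14.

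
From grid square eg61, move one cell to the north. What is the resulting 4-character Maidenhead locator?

EG62

Latitude square 1; +1 → 2.
The longitude characters are unchanged.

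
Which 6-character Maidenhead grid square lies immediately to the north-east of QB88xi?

Longitude subsquare x = 23; +1 → 24, wraps to 0 = a, carry into square.
Longitude square 8; +1 → 9.
Latitude subsquare i = 8; +1 → 9 = j.

QB98aj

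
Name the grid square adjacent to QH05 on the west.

Longitude square 0; −1 → -1, wraps to 9, carry into field.
Longitude field Q = 16; −1 → 15 = P.
The latitude characters are unchanged.

PH95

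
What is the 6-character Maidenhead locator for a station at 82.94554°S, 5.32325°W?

IA77ib

Add 180° to longitude and 90° to latitude: 174.6767, 7.0545.
Field: 174.6767/20 → 8 → I, 7.0545/10 → 0 → A; chars IA.
Square: 14.6767/2 → 7, 7.0545/1 → 7; chars 77.
Subsquare: 0.6767/0.0833333 → 8 → i, 0.0545/0.0416667 → 1 → b; chars ib.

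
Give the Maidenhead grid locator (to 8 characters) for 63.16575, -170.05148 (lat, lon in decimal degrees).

AP43xd39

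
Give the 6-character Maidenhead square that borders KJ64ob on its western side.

Longitude subsquare o = 14; −1 → 13 = n.
The latitude characters are unchanged.

KJ64nb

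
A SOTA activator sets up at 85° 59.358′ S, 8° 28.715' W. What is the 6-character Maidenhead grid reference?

Add 180° to longitude and 90° to latitude: 171.5214, 4.0107.
Field (20°×10°, letters A–R): 171.5214/20 → 8 → I, 4.0107/10 → 0 → A; chars IA.
Square (2°×1°, digits 0–9): 11.5214/2 → 5, 4.0107/1 → 4; chars 54.
Subsquare (5′×2.5′, letters a–x): 1.5214/0.0833333 → 18 → s, 0.0107/0.0416667 → 0 → a; chars sa.

IA54sa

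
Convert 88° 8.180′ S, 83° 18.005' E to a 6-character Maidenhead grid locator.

NA11pu

Add 180° to longitude and 90° to latitude: 263.3001, 1.8637.
Field: lon ⌊263.3001/20⌋ = 13 → N; lat ⌊1.8637/10⌋ = 0 → A.
Square: lon ⌊3.3001/2⌋ = 1; lat ⌊1.8637/1⌋ = 1.
Subsquare: lon ⌊1.3001/0.0833333⌋ = 15 → p; lat ⌊0.8637/0.0416667⌋ = 20 → u.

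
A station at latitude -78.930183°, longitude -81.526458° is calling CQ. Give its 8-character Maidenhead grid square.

EB91fb66

Offset from 180°W / 90°S: lon 98.47354°, lat 11.06982°.
Field: 98.47354/20 → 4 → E, 11.06982/10 → 1 → B; chars EB.
Square: 18.47354/2 → 9, 1.06982/1 → 1; chars 91.
Subsquare: 0.47354/0.0833333 → 5 → f, 0.06982/0.0416667 → 1 → b; chars fb.
Extended square: 0.05688/0.00833333 → 6, 0.02815/0.00416667 → 6; chars 66.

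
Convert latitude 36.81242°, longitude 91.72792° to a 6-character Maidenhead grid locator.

Offset from 180°W / 90°S: lon 271.7279°, lat 126.8124°.
Field: lon ⌊271.7279/20⌋ = 13 → N; lat ⌊126.8124/10⌋ = 12 → M.
Square: lon ⌊11.7279/2⌋ = 5; lat ⌊6.8124/1⌋ = 6.
Subsquare: lon ⌊1.7279/0.0833333⌋ = 20 → u; lat ⌊0.8124/0.0416667⌋ = 19 → t.

NM56ut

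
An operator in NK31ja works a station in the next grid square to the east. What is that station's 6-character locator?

Longitude subsquare j = 9; +1 → 10 = k.
The latitude characters are unchanged.

NK31ka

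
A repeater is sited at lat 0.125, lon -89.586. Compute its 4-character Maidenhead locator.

EJ50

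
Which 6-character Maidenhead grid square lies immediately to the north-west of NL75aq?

Longitude subsquare a = 0; −1 → -1, wraps to 23 = x, carry into square.
Longitude square 7; −1 → 6.
Latitude subsquare q = 16; +1 → 17 = r.

NL65xr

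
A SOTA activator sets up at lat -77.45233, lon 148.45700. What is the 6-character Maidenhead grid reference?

QB42fn

Shift to the Maidenhead origin (180°W, 90°S): lon 328.4570, lat 12.5477.
Field: 328.4570/20 → 16 → Q, 12.5477/10 → 1 → B; chars QB.
Square: 8.4570/2 → 4, 2.5477/1 → 2; chars 42.
Subsquare: 0.4570/0.0833333 → 5 → f, 0.5477/0.0416667 → 13 → n; chars fn.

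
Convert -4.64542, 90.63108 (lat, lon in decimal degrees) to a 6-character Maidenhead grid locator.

NI55hi

Shift to the Maidenhead origin (180°W, 90°S): lon 270.6311, lat 85.3546.
Field: lon ⌊270.6311/20⌋ = 13 → N; lat ⌊85.3546/10⌋ = 8 → I.
Square: lon ⌊10.6311/2⌋ = 5; lat ⌊5.3546/1⌋ = 5.
Subsquare: lon ⌊0.6311/0.0833333⌋ = 7 → h; lat ⌊0.3546/0.0416667⌋ = 8 → i.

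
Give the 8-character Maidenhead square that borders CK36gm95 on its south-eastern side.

Longitude extended square 9; +1 → 10, wraps to 0, carry into subsquare.
Longitude subsquare g = 6; +1 → 7 = h.
Latitude extended square 5; −1 → 4.

CK36hm04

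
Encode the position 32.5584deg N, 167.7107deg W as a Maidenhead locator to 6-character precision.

Shift to the Maidenhead origin (180°W, 90°S): lon 12.2893, lat 122.5584.
Field: lon ⌊12.2893/20⌋ = 0 → A; lat ⌊122.5584/10⌋ = 12 → M.
Square: lon ⌊12.2893/2⌋ = 6; lat ⌊2.5584/1⌋ = 2.
Subsquare: lon ⌊0.2893/0.0833333⌋ = 3 → d; lat ⌊0.5584/0.0416667⌋ = 13 → n.

AM62dn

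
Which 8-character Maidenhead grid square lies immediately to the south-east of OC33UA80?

Longitude extended square 8; +1 → 9.
Latitude extended square 0; −1 → -1, wraps to 9, carry into subsquare.
Latitude subsquare a = 0; −1 → -1, wraps to 23 = x, carry into square.
Latitude square 3; −1 → 2.

OC32ux99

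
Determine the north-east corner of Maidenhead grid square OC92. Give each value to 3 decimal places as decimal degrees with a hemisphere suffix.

67.000° S, 120.000° E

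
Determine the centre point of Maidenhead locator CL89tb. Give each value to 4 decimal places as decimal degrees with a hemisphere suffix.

29.0625° N, 122.3750° W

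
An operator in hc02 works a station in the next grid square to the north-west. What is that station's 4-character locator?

GC93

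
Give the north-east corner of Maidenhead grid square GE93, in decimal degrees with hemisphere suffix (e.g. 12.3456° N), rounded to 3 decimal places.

Field G=6, E=4: +6·20° lon, +4·10° lat → SW at lon -60°, lat -50°.
Square 9, 3: +9·2° lon, +3·1° lat → SW at lon -42°, lat -47°.
Cell spans 2° lon × 1° lat. NE corner is SW corner plus one full cell.
latitude 46.000° S, longitude 40.000° W.

46.000° S, 40.000° W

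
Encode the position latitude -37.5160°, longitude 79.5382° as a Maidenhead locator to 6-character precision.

MF92sl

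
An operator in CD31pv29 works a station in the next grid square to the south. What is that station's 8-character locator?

CD31pv28

Latitude extended square 9; −1 → 8.
The longitude characters are unchanged.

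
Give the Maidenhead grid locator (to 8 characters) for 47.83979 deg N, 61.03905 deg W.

Shift to the Maidenhead origin (180°W, 90°S): lon 118.96095, lat 137.83979.
Field (20°×10°, letters A–R): lon ⌊118.96095/20⌋ = 5 → F; lat ⌊137.83979/10⌋ = 13 → N.
Square (2°×1°, digits 0–9): lon ⌊18.96095/2⌋ = 9; lat ⌊7.83979/1⌋ = 7.
Subsquare (5′×2.5′, letters a–x): lon ⌊0.96095/0.0833333⌋ = 11 → l; lat ⌊0.83979/0.0416667⌋ = 20 → u.
Extended square (30″×15″, digits 0–9): lon ⌊0.04428/0.00833333⌋ = 5; lat ⌊0.00646/0.00416667⌋ = 1.

FN97lu51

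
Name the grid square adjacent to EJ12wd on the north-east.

EJ12xe

Longitude subsquare w = 22; +1 → 23 = x.
Latitude subsquare d = 3; +1 → 4 = e.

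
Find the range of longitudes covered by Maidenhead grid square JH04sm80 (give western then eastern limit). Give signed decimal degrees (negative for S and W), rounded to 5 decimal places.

1.56667, 1.57500

Field J=9, H=7: +9·20° lon, +7·10° lat → SW at lon 0°, lat -20°.
Square 0, 4: +0·2° lon, +4·1° lat → SW at lon 0°, lat -16°.
Subsquare s=18, m=12: +18·0.0833333° lon, +12·0.0416667° lat → SW at lon 1.5°, lat -15.5°.
Extended square 8, 0: +8·0.00833333° lon, +0·0.00416667° lat → SW at lon 1.56667°, lat -15.5°.
Cell spans 0.00833333° lon × 0.00416667° lat.
west 1.56667, east 1.57500.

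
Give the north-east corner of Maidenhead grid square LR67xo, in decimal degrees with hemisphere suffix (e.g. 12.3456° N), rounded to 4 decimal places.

87.6250° N, 54.0000° E

Field L=11, R=17: +11·20° lon, +17·10° lat → SW at lon 40°, lat 80°.
Square 6, 7: +6·2° lon, +7·1° lat → SW at lon 52°, lat 87°.
Subsquare x=23, o=14: +23·0.0833333° lon, +14·0.0416667° lat → SW at lon 53.9167°, lat 87.5833°.
Cell spans 0.0833333° lon × 0.0416667° lat. NE corner is SW corner plus one full cell.
latitude 87.6250° N, longitude 54.0000° E.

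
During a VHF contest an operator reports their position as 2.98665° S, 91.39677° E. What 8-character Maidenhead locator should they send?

NI57qa73

Add 180° to longitude and 90° to latitude: 271.39677, 87.01335.
Field (20°×10°, letters A–R): 271.39677/20 → 13 → N, 87.01335/10 → 8 → I; chars NI.
Square (2°×1°, digits 0–9): 11.39677/2 → 5, 7.01335/1 → 7; chars 57.
Subsquare (5′×2.5′, letters a–x): 1.39677/0.0833333 → 16 → q, 0.01335/0.0416667 → 0 → a; chars qa.
Extended square (30″×15″, digits 0–9): 0.06344/0.00833333 → 7, 0.01335/0.00416667 → 3; chars 73.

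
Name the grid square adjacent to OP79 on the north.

OQ70

Latitude square 9; +1 → 10, wraps to 0, carry into field.
Latitude field P = 15; +1 → 16 = Q.
The longitude characters are unchanged.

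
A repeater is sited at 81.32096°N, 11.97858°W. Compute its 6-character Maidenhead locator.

IR41ah

Shift to the Maidenhead origin (180°W, 90°S): lon 168.0214, lat 171.3210.
Field: lon ⌊168.0214/20⌋ = 8 → I; lat ⌊171.3210/10⌋ = 17 → R.
Square: lon ⌊8.0214/2⌋ = 4; lat ⌊1.3210/1⌋ = 1.
Subsquare: lon ⌊0.0214/0.0833333⌋ = 0 → a; lat ⌊0.3210/0.0416667⌋ = 7 → h.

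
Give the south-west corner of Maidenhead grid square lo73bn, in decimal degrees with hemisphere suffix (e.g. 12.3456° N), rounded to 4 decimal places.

53.5417° N, 54.0833° E

Field L=11, O=14: +11·20° lon, +14·10° lat → SW at lon 40°, lat 50°.
Square 7, 3: +7·2° lon, +3·1° lat → SW at lon 54°, lat 53°.
Subsquare b=1, n=13: +1·0.0833333° lon, +13·0.0416667° lat → SW at lon 54.0833°, lat 53.5417°.
latitude 53.5417° N, longitude 54.0833° E.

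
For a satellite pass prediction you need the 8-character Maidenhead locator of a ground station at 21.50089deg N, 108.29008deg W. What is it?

DL51um50

Offset from 180°W / 90°S: lon 71.70992°, lat 111.50089°.
Field (20°×10°, letters A–R): 71.70992/20 → 3 → D, 111.50089/10 → 11 → L; chars DL.
Square (2°×1°, digits 0–9): 11.70992/2 → 5, 1.50089/1 → 1; chars 51.
Subsquare (5′×2.5′, letters a–x): 1.70992/0.0833333 → 20 → u, 0.50089/0.0416667 → 12 → m; chars um.
Extended square (30″×15″, digits 0–9): 0.04325/0.00833333 → 5, 0.00089/0.00416667 → 0; chars 50.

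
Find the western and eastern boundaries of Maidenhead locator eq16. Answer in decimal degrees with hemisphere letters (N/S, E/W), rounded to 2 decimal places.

Field E=4, Q=16: +4·20° lon, +16·10° lat → SW at lon -100°, lat 70°.
Square 1, 6: +1·2° lon, +6·1° lat → SW at lon -98°, lat 76°.
Cell spans 2° lon × 1° lat.
west 98.00° W, east 96.00° W.

98.00° W, 96.00° W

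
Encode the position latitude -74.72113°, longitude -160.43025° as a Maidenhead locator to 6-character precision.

AB95sg

Offset from 180°W / 90°S: lon 19.5697°, lat 15.2789°.
Field (20°×10°, letters A–R): lon ⌊19.5697/20⌋ = 0 → A; lat ⌊15.2789/10⌋ = 1 → B.
Square (2°×1°, digits 0–9): lon ⌊19.5697/2⌋ = 9; lat ⌊5.2789/1⌋ = 5.
Subsquare (5′×2.5′, letters a–x): lon ⌊1.5697/0.0833333⌋ = 18 → s; lat ⌊0.2789/0.0416667⌋ = 6 → g.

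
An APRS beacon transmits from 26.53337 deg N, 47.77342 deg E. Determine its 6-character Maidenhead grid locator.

LL36vm

Add 180° to longitude and 90° to latitude: 227.7734, 116.5334.
Field: lon ⌊227.7734/20⌋ = 11 → L; lat ⌊116.5334/10⌋ = 11 → L.
Square: lon ⌊7.7734/2⌋ = 3; lat ⌊6.5334/1⌋ = 6.
Subsquare: lon ⌊1.7734/0.0833333⌋ = 21 → v; lat ⌊0.5334/0.0416667⌋ = 12 → m.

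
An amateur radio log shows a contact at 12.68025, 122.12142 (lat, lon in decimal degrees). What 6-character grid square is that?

PK12bq

Offset from 180°W / 90°S: lon 302.1214°, lat 102.6803°.
Field: 302.1214/20 → 15 → P, 102.6803/10 → 10 → K; chars PK.
Square: 2.1214/2 → 1, 2.6803/1 → 2; chars 12.
Subsquare: 0.1214/0.0833333 → 1 → b, 0.6803/0.0416667 → 16 → q; chars bq.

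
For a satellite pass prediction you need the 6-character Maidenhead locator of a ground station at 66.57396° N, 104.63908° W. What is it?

DP76qn

Shift to the Maidenhead origin (180°W, 90°S): lon 75.3609, lat 156.5740.
Field: 75.3609/20 → 3 → D, 156.5740/10 → 15 → P; chars DP.
Square: 15.3609/2 → 7, 6.5740/1 → 6; chars 76.
Subsquare: 1.3609/0.0833333 → 16 → q, 0.5740/0.0416667 → 13 → n; chars qn.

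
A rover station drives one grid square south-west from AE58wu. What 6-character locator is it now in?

Longitude subsquare w = 22; −1 → 21 = v.
Latitude subsquare u = 20; −1 → 19 = t.

AE58vt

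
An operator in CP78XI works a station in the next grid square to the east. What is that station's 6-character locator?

CP88ai

Longitude subsquare x = 23; +1 → 24, wraps to 0 = a, carry into square.
Longitude square 7; +1 → 8.
The latitude characters are unchanged.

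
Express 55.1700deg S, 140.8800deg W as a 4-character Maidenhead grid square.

BD94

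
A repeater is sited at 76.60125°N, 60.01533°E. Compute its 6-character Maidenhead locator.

MQ06ao

Shift to the Maidenhead origin (180°W, 90°S): lon 240.0153, lat 166.6012.
Field (20°×10°, letters A–R): 240.0153/20 → 12 → M, 166.6012/10 → 16 → Q; chars MQ.
Square (2°×1°, digits 0–9): 0.0153/2 → 0, 6.6012/1 → 6; chars 06.
Subsquare (5′×2.5′, letters a–x): 0.0153/0.0833333 → 0 → a, 0.6012/0.0416667 → 14 → o; chars ao.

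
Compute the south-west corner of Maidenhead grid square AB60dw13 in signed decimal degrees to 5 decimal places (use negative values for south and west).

Field A=0, B=1: +0·20° lon, +1·10° lat → SW at lon -180°, lat -80°.
Square 6, 0: +6·2° lon, +0·1° lat → SW at lon -168°, lat -80°.
Subsquare d=3, w=22: +3·0.0833333° lon, +22·0.0416667° lat → SW at lon -167.75°, lat -79.0833°.
Extended square 1, 3: +1·0.00833333° lon, +3·0.00416667° lat → SW at lon -167.742°, lat -79.0708°.
latitude -79.07083, longitude -167.74167.

-79.07083, -167.74167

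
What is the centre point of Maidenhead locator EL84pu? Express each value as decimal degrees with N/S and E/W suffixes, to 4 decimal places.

24.8542° N, 82.7083° W

Field E=4, L=11: +4·20° lon, +11·10° lat → SW at lon -100°, lat 20°.
Square 8, 4: +8·2° lon, +4·1° lat → SW at lon -84°, lat 24°.
Subsquare p=15, u=20: +15·0.0833333° lon, +20·0.0416667° lat → SW at lon -82.75°, lat 24.8333°.
Cell spans 0.0833333° lon × 0.0416667° lat. Centre is SW corner plus half of each.
latitude 24.8542° N, longitude 82.7083° W.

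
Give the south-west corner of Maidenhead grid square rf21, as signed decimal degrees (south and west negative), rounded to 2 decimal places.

Field R=17, F=5: +17·20° lon, +5·10° lat → SW at lon 160°, lat -40°.
Square 2, 1: +2·2° lon, +1·1° lat → SW at lon 164°, lat -39°.
latitude -39.00, longitude 164.00.

-39.00, 164.00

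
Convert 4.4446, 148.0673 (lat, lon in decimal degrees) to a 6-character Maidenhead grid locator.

Add 180° to longitude and 90° to latitude: 328.0673, 94.4446.
Field (20°×10°, letters A–R): lon ⌊328.0673/20⌋ = 16 → Q; lat ⌊94.4446/10⌋ = 9 → J.
Square (2°×1°, digits 0–9): lon ⌊8.0673/2⌋ = 4; lat ⌊4.4446/1⌋ = 4.
Subsquare (5′×2.5′, letters a–x): lon ⌊0.0673/0.0833333⌋ = 0 → a; lat ⌊0.4446/0.0416667⌋ = 10 → k.

QJ44ak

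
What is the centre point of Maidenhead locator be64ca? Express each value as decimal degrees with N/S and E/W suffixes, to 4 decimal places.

45.9792° S, 147.7917° W

Field B=1, E=4: +1·20° lon, +4·10° lat → SW at lon -160°, lat -50°.
Square 6, 4: +6·2° lon, +4·1° lat → SW at lon -148°, lat -46°.
Subsquare c=2, a=0: +2·0.0833333° lon, +0·0.0416667° lat → SW at lon -147.833°, lat -46°.
Cell spans 0.0833333° lon × 0.0416667° lat. Centre is SW corner plus half of each.
latitude 45.9792° S, longitude 147.7917° W.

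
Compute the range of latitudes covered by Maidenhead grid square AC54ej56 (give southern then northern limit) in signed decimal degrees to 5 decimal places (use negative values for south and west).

-65.60000, -65.59583

Field A=0, C=2: +0·20° lon, +2·10° lat → SW at lon -180°, lat -70°.
Square 5, 4: +5·2° lon, +4·1° lat → SW at lon -170°, lat -66°.
Subsquare e=4, j=9: +4·0.0833333° lon, +9·0.0416667° lat → SW at lon -169.667°, lat -65.625°.
Extended square 5, 6: +5·0.00833333° lon, +6·0.00416667° lat → SW at lon -169.625°, lat -65.6°.
Cell spans 0.00833333° lon × 0.00416667° lat.
south -65.60000, north -65.59583.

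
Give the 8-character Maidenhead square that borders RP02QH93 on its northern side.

RP02qh94

Latitude extended square 3; +1 → 4.
The longitude characters are unchanged.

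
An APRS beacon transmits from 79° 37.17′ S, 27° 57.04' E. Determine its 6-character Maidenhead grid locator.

Shift to the Maidenhead origin (180°W, 90°S): lon 207.9507, lat 10.3805.
Field: 207.9507/20 → 10 → K, 10.3805/10 → 1 → B; chars KB.
Square: 7.9507/2 → 3, 0.3805/1 → 0; chars 30.
Subsquare: 1.9507/0.0833333 → 23 → x, 0.3805/0.0416667 → 9 → j; chars xj.

KB30xj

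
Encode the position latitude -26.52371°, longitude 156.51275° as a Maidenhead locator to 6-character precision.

Add 180° to longitude and 90° to latitude: 336.5127, 63.4763.
Field: 336.5127/20 → 16 → Q, 63.4763/10 → 6 → G; chars QG.
Square: 16.5127/2 → 8, 3.4763/1 → 3; chars 83.
Subsquare: 0.5127/0.0833333 → 6 → g, 0.4763/0.0416667 → 11 → l; chars gl.

QG83gl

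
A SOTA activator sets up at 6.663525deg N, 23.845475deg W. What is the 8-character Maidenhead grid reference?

HJ86bp89

Offset from 180°W / 90°S: lon 156.15453°, lat 96.66352°.
Field: lon ⌊156.15453/20⌋ = 7 → H; lat ⌊96.66352/10⌋ = 9 → J.
Square: lon ⌊16.15453/2⌋ = 8; lat ⌊6.66352/1⌋ = 6.
Subsquare: lon ⌊0.15453/0.0833333⌋ = 1 → b; lat ⌊0.66352/0.0416667⌋ = 15 → p.
Extended square: lon ⌊0.07119/0.00833333⌋ = 8; lat ⌊0.03852/0.00416667⌋ = 9.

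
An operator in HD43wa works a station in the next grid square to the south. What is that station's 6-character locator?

HD42wx

Latitude subsquare a = 0; −1 → -1, wraps to 23 = x, carry into square.
Latitude square 3; −1 → 2.
The longitude characters are unchanged.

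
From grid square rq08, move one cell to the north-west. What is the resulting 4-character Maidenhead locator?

QQ99

Longitude square 0; −1 → -1, wraps to 9, carry into field.
Longitude field R = 17; −1 → 16 = Q.
Latitude square 8; +1 → 9.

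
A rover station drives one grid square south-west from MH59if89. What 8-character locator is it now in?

MH59if78

Longitude extended square 8; −1 → 7.
Latitude extended square 9; −1 → 8.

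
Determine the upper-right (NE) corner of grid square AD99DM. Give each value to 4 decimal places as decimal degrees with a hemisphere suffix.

Field A=0, D=3: +0·20° lon, +3·10° lat → SW at lon -180°, lat -60°.
Square 9, 9: +9·2° lon, +9·1° lat → SW at lon -162°, lat -51°.
Subsquare d=3, m=12: +3·0.0833333° lon, +12·0.0416667° lat → SW at lon -161.75°, lat -50.5°.
Cell spans 0.0833333° lon × 0.0416667° lat. NE corner is SW corner plus one full cell.
latitude 50.4583° S, longitude 161.6667° W.

50.4583° S, 161.6667° W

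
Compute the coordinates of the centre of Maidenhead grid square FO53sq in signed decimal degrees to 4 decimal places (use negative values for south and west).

53.6875, -68.4583

Field F=5, O=14: +5·20° lon, +14·10° lat → SW at lon -80°, lat 50°.
Square 5, 3: +5·2° lon, +3·1° lat → SW at lon -70°, lat 53°.
Subsquare s=18, q=16: +18·0.0833333° lon, +16·0.0416667° lat → SW at lon -68.5°, lat 53.6667°.
Cell spans 0.0833333° lon × 0.0416667° lat. Centre is SW corner plus half of each.
latitude 53.6875, longitude -68.4583.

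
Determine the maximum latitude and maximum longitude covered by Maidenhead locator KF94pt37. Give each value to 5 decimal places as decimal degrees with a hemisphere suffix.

35.17500° S, 39.28333° E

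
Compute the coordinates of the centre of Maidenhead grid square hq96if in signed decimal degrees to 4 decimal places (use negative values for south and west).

Field H=7, Q=16: +7·20° lon, +16·10° lat → SW at lon -40°, lat 70°.
Square 9, 6: +9·2° lon, +6·1° lat → SW at lon -22°, lat 76°.
Subsquare i=8, f=5: +8·0.0833333° lon, +5·0.0416667° lat → SW at lon -21.3333°, lat 76.2083°.
Cell spans 0.0833333° lon × 0.0416667° lat. Centre is SW corner plus half of each.
latitude 76.2292, longitude -21.2917.

76.2292, -21.2917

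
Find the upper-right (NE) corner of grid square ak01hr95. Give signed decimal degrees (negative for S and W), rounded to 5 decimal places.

Field A=0, K=10: +0·20° lon, +10·10° lat → SW at lon -180°, lat 10°.
Square 0, 1: +0·2° lon, +1·1° lat → SW at lon -180°, lat 11°.
Subsquare h=7, r=17: +7·0.0833333° lon, +17·0.0416667° lat → SW at lon -179.417°, lat 11.7083°.
Extended square 9, 5: +9·0.00833333° lon, +5·0.00416667° lat → SW at lon -179.342°, lat 11.7292°.
Cell spans 0.00833333° lon × 0.00416667° lat. NE corner is SW corner plus one full cell.
latitude 11.73333, longitude -179.33333.

11.73333, -179.33333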